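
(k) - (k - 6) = 6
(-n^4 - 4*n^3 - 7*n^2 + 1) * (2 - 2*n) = 2*n^5 + 6*n^4 + 6*n^3 - 14*n^2 - 2*n + 2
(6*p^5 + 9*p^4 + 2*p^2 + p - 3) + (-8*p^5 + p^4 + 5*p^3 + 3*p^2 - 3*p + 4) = -2*p^5 + 10*p^4 + 5*p^3 + 5*p^2 - 2*p + 1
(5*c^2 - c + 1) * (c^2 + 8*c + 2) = 5*c^4 + 39*c^3 + 3*c^2 + 6*c + 2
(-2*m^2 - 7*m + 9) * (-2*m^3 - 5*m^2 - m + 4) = 4*m^5 + 24*m^4 + 19*m^3 - 46*m^2 - 37*m + 36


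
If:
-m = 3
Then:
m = -3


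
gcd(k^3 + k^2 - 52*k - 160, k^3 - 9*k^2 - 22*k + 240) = k^2 - 3*k - 40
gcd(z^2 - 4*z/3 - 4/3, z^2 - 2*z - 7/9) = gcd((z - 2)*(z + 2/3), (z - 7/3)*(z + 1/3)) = 1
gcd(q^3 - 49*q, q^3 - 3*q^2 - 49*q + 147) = q^2 - 49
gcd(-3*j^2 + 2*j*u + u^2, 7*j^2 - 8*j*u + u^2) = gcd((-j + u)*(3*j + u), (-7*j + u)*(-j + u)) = -j + u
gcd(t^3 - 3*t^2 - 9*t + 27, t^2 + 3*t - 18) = t - 3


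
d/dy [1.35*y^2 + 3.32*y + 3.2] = 2.7*y + 3.32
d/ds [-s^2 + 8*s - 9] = 8 - 2*s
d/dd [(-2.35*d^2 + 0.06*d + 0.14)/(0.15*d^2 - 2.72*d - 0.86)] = (6.383*d^2 + 4.0*d + 0.3292)/(0.0225*d^4 - 0.816*d^3 + 7.1404*d^2 + 4.6784*d + 0.7396)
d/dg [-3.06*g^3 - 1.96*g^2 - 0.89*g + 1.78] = -9.18*g^2 - 3.92*g - 0.89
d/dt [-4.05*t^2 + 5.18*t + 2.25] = 5.18 - 8.1*t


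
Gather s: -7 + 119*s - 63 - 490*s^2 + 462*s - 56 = -490*s^2 + 581*s - 126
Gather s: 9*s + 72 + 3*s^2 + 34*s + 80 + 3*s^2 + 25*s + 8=6*s^2 + 68*s + 160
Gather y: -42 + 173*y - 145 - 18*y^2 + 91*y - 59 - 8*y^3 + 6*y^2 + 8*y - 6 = -8*y^3 - 12*y^2 + 272*y - 252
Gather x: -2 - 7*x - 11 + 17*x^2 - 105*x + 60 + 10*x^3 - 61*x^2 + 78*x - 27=10*x^3 - 44*x^2 - 34*x + 20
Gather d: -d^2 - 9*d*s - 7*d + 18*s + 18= -d^2 + d*(-9*s - 7) + 18*s + 18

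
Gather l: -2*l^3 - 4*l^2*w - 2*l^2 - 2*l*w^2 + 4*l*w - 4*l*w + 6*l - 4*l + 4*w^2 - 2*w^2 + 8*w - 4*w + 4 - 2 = -2*l^3 + l^2*(-4*w - 2) + l*(2 - 2*w^2) + 2*w^2 + 4*w + 2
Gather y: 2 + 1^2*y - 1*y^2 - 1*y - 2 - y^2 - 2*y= -2*y^2 - 2*y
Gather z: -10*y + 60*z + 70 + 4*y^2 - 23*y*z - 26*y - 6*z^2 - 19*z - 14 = 4*y^2 - 36*y - 6*z^2 + z*(41 - 23*y) + 56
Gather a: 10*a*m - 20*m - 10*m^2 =10*a*m - 10*m^2 - 20*m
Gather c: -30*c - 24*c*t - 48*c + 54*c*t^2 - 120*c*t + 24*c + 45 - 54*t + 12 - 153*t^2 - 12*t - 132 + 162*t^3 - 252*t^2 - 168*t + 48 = c*(54*t^2 - 144*t - 54) + 162*t^3 - 405*t^2 - 234*t - 27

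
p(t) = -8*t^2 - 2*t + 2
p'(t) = -16*t - 2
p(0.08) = 1.79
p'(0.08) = -3.28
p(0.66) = -2.80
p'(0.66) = -12.56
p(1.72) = -25.11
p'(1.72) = -29.52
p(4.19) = -146.83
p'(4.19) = -69.04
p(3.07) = -79.54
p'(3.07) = -51.12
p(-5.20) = -203.92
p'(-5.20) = 81.20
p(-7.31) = -410.87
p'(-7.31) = 114.96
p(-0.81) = -1.63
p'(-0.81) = 10.96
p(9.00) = -664.00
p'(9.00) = -146.00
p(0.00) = 2.00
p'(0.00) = -2.00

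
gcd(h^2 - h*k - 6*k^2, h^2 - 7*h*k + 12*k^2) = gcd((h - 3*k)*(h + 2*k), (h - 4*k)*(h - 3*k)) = h - 3*k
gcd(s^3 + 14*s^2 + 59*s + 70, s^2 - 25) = s + 5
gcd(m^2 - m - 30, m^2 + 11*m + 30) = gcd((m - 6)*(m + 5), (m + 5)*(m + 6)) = m + 5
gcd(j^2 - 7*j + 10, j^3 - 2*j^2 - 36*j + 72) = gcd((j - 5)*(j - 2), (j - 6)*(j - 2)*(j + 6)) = j - 2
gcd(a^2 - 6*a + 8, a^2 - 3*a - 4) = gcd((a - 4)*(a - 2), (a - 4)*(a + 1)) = a - 4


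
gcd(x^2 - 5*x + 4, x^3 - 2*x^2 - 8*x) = x - 4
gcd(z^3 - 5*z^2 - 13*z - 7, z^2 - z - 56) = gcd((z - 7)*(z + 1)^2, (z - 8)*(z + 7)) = 1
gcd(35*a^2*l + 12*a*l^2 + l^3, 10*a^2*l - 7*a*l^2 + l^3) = l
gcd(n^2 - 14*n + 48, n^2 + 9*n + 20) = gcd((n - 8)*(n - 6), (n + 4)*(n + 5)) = 1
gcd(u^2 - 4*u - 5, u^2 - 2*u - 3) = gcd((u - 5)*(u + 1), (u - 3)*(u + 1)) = u + 1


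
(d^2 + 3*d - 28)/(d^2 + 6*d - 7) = (d - 4)/(d - 1)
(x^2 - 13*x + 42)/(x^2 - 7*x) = (x - 6)/x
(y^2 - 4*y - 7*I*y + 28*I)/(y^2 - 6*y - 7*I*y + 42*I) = (y - 4)/(y - 6)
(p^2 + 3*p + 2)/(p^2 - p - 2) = (p + 2)/(p - 2)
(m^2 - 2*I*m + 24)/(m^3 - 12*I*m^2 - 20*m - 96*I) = (m + 4*I)/(m^2 - 6*I*m + 16)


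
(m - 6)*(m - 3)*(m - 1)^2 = m^4 - 11*m^3 + 37*m^2 - 45*m + 18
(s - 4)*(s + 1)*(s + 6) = s^3 + 3*s^2 - 22*s - 24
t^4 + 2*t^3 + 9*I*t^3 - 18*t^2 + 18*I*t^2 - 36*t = t*(t + 2)*(t + 3*I)*(t + 6*I)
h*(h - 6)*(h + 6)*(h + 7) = h^4 + 7*h^3 - 36*h^2 - 252*h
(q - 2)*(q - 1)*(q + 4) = q^3 + q^2 - 10*q + 8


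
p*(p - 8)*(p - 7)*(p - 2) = p^4 - 17*p^3 + 86*p^2 - 112*p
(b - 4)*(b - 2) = b^2 - 6*b + 8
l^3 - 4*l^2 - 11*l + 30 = (l - 5)*(l - 2)*(l + 3)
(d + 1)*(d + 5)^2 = d^3 + 11*d^2 + 35*d + 25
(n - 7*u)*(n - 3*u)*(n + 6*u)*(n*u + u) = n^4*u - 4*n^3*u^2 + n^3*u - 39*n^2*u^3 - 4*n^2*u^2 + 126*n*u^4 - 39*n*u^3 + 126*u^4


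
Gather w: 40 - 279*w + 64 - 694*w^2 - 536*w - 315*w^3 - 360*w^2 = -315*w^3 - 1054*w^2 - 815*w + 104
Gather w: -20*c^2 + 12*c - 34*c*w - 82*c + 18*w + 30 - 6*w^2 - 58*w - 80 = -20*c^2 - 70*c - 6*w^2 + w*(-34*c - 40) - 50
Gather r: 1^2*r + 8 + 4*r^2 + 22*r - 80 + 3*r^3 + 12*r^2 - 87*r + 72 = 3*r^3 + 16*r^2 - 64*r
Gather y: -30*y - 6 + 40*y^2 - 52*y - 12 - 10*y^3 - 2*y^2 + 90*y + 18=-10*y^3 + 38*y^2 + 8*y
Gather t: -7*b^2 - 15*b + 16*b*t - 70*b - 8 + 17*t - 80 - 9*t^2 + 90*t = -7*b^2 - 85*b - 9*t^2 + t*(16*b + 107) - 88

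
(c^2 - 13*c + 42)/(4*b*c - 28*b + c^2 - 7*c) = (c - 6)/(4*b + c)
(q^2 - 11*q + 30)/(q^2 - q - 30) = (q - 5)/(q + 5)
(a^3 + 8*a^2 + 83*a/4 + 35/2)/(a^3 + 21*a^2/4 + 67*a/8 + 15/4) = 2*(2*a + 7)/(4*a + 3)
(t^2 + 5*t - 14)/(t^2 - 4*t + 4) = (t + 7)/(t - 2)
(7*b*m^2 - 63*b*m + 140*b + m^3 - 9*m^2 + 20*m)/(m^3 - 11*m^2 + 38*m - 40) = (7*b + m)/(m - 2)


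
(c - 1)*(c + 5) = c^2 + 4*c - 5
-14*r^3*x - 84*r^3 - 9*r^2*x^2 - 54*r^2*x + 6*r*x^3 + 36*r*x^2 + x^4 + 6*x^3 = (-2*r + x)*(r + x)*(7*r + x)*(x + 6)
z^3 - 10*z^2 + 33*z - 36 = (z - 4)*(z - 3)^2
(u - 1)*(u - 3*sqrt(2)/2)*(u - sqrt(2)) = u^3 - 5*sqrt(2)*u^2/2 - u^2 + 3*u + 5*sqrt(2)*u/2 - 3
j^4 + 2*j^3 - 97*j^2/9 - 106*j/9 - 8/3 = (j - 3)*(j + 1/3)*(j + 2/3)*(j + 4)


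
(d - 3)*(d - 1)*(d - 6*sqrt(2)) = d^3 - 6*sqrt(2)*d^2 - 4*d^2 + 3*d + 24*sqrt(2)*d - 18*sqrt(2)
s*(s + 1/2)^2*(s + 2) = s^4 + 3*s^3 + 9*s^2/4 + s/2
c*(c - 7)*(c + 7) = c^3 - 49*c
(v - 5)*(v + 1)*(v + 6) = v^3 + 2*v^2 - 29*v - 30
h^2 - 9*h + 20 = (h - 5)*(h - 4)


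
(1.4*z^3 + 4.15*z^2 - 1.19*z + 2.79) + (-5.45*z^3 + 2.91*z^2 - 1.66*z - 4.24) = -4.05*z^3 + 7.06*z^2 - 2.85*z - 1.45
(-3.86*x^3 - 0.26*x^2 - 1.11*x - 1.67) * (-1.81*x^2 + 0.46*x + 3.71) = 6.9866*x^5 - 1.305*x^4 - 12.4311*x^3 + 1.5475*x^2 - 4.8863*x - 6.1957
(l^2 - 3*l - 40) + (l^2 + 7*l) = 2*l^2 + 4*l - 40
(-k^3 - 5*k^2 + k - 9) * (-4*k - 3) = 4*k^4 + 23*k^3 + 11*k^2 + 33*k + 27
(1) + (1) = 2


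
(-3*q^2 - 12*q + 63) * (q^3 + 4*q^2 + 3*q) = -3*q^5 - 24*q^4 + 6*q^3 + 216*q^2 + 189*q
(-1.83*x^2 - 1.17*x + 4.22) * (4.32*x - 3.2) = -7.9056*x^3 + 0.801600000000001*x^2 + 21.9744*x - 13.504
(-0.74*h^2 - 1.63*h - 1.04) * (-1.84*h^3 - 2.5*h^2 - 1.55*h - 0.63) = 1.3616*h^5 + 4.8492*h^4 + 7.1356*h^3 + 5.5927*h^2 + 2.6389*h + 0.6552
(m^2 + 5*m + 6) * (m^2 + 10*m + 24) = m^4 + 15*m^3 + 80*m^2 + 180*m + 144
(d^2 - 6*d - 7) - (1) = d^2 - 6*d - 8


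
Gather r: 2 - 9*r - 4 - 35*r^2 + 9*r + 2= -35*r^2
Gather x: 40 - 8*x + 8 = 48 - 8*x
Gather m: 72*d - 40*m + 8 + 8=72*d - 40*m + 16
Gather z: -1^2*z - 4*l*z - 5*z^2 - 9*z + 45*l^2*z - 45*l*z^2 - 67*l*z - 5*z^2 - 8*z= z^2*(-45*l - 10) + z*(45*l^2 - 71*l - 18)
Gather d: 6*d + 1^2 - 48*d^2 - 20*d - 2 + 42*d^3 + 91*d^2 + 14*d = 42*d^3 + 43*d^2 - 1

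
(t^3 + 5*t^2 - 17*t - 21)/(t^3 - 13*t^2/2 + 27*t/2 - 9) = 2*(t^2 + 8*t + 7)/(2*t^2 - 7*t + 6)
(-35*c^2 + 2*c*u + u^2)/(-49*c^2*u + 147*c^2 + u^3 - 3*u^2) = (-5*c + u)/(-7*c*u + 21*c + u^2 - 3*u)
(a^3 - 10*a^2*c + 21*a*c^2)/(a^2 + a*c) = (a^2 - 10*a*c + 21*c^2)/(a + c)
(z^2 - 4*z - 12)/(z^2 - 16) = (z^2 - 4*z - 12)/(z^2 - 16)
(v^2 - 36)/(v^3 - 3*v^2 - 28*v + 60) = (v + 6)/(v^2 + 3*v - 10)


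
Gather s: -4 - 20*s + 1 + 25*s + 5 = 5*s + 2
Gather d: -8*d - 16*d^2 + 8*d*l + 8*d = -16*d^2 + 8*d*l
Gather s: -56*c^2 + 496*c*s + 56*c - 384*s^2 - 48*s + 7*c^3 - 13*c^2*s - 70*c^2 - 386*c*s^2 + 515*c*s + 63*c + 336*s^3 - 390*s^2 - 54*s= 7*c^3 - 126*c^2 + 119*c + 336*s^3 + s^2*(-386*c - 774) + s*(-13*c^2 + 1011*c - 102)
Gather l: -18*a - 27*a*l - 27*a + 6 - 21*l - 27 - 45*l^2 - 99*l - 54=-45*a - 45*l^2 + l*(-27*a - 120) - 75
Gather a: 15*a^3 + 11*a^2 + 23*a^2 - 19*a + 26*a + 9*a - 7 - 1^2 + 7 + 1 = 15*a^3 + 34*a^2 + 16*a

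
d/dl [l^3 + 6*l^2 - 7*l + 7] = 3*l^2 + 12*l - 7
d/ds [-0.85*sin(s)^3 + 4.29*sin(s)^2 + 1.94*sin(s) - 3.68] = (-2.55*sin(s)^2 + 8.58*sin(s) + 1.94)*cos(s)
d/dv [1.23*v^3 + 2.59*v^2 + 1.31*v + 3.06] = 3.69*v^2 + 5.18*v + 1.31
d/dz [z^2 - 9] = 2*z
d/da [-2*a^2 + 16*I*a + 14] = -4*a + 16*I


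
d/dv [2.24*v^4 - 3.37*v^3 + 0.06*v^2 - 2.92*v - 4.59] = 8.96*v^3 - 10.11*v^2 + 0.12*v - 2.92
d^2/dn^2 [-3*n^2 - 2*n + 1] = -6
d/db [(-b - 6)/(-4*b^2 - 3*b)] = (b*(4*b + 3) - (b + 6)*(8*b + 3))/(b^2*(4*b + 3)^2)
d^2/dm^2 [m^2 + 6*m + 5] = 2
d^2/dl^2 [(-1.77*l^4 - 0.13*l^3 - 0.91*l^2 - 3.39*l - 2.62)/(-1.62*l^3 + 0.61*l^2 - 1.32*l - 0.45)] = (4.26325641456066e-14*l^8 - 7.105427357601e-15*l^7 - 1.21936199999995*l^6 + 35.41914*l^5 + 65.187342*l^4 - 43.87638*l^3 + 16.07253*l^2 - 18.376344*l + 6.909786)/(4.251528*l^9 - 4.802652*l^8 + 12.20103*l^7 - 4.510585*l^6 + 7.27344*l^5 + 3.087423*l^4 + 1.110078*l^3 + 1.981665*l^2 + 0.8019*l + 0.091125)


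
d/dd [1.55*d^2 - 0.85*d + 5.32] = 3.1*d - 0.85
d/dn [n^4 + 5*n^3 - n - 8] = 4*n^3 + 15*n^2 - 1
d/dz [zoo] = 0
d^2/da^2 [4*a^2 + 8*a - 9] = 8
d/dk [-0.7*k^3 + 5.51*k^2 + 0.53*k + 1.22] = -2.1*k^2 + 11.02*k + 0.53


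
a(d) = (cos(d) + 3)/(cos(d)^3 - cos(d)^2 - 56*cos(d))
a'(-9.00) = 0.03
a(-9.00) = 0.04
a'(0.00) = 0.00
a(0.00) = -0.07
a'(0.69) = -0.06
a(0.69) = -0.09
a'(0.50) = -0.03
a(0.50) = -0.08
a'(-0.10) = 0.01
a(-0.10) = -0.07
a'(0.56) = -0.04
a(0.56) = -0.08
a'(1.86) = -0.63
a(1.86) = 0.17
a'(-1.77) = 1.34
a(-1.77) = 0.25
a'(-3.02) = 0.01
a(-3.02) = 0.04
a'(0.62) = -0.05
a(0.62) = -0.08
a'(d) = (cos(d) + 3)*(3*sin(d)*cos(d)^2 - 2*sin(d)*cos(d) - 56*sin(d))/(cos(d)^3 - cos(d)^2 - 56*cos(d))^2 - sin(d)/(cos(d)^3 - cos(d)^2 - 56*cos(d))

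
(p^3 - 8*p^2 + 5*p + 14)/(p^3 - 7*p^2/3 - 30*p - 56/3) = 3*(p^2 - p - 2)/(3*p^2 + 14*p + 8)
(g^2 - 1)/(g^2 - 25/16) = 16*(g^2 - 1)/(16*g^2 - 25)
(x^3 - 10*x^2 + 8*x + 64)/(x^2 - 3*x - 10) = (x^2 - 12*x + 32)/(x - 5)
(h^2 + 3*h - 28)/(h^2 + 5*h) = (h^2 + 3*h - 28)/(h*(h + 5))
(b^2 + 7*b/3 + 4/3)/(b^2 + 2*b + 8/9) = 3*(b + 1)/(3*b + 2)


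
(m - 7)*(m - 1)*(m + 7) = m^3 - m^2 - 49*m + 49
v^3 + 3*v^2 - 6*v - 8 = (v - 2)*(v + 1)*(v + 4)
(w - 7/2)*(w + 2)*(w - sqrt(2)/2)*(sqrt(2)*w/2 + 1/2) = sqrt(2)*w^4/2 - 3*sqrt(2)*w^3/4 - 15*sqrt(2)*w^2/4 + 3*sqrt(2)*w/8 + 7*sqrt(2)/4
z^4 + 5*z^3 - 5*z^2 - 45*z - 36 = (z - 3)*(z + 1)*(z + 3)*(z + 4)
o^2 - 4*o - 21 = (o - 7)*(o + 3)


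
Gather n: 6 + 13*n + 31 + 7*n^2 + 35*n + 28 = 7*n^2 + 48*n + 65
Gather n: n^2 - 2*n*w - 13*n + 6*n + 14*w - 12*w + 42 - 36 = n^2 + n*(-2*w - 7) + 2*w + 6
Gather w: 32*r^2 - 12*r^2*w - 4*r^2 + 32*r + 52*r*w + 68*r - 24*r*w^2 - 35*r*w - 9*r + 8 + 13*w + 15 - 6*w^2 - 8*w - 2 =28*r^2 + 91*r + w^2*(-24*r - 6) + w*(-12*r^2 + 17*r + 5) + 21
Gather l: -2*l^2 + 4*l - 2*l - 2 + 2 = -2*l^2 + 2*l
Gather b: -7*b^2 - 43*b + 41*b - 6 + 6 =-7*b^2 - 2*b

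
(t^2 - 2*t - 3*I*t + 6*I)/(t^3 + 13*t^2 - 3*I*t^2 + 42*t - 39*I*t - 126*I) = (t - 2)/(t^2 + 13*t + 42)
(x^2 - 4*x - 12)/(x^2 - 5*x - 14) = (x - 6)/(x - 7)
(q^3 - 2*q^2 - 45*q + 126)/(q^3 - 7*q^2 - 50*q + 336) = (q - 3)/(q - 8)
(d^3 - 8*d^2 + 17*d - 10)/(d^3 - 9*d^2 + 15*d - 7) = (d^2 - 7*d + 10)/(d^2 - 8*d + 7)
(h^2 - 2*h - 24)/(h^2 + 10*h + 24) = (h - 6)/(h + 6)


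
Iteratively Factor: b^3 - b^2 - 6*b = (b)*(b^2 - b - 6) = b*(b + 2)*(b - 3)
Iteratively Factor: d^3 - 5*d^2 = (d - 5)*(d^2) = d*(d - 5)*(d)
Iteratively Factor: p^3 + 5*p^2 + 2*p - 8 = (p - 1)*(p^2 + 6*p + 8) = (p - 1)*(p + 2)*(p + 4)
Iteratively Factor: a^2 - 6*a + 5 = (a - 5)*(a - 1)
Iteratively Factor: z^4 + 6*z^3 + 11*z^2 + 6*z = (z)*(z^3 + 6*z^2 + 11*z + 6) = z*(z + 2)*(z^2 + 4*z + 3) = z*(z + 1)*(z + 2)*(z + 3)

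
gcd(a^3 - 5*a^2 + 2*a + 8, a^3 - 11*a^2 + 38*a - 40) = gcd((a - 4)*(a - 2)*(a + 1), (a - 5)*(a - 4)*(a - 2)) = a^2 - 6*a + 8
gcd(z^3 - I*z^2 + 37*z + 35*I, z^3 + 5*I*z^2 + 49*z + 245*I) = z^2 - 2*I*z + 35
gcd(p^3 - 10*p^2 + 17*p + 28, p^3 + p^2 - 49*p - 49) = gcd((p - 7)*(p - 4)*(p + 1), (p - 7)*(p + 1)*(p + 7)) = p^2 - 6*p - 7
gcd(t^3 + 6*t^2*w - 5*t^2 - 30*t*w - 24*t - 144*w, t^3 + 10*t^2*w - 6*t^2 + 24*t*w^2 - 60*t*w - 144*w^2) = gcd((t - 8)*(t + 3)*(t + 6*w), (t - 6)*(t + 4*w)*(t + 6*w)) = t + 6*w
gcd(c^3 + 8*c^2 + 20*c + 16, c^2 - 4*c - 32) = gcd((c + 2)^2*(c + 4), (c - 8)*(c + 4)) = c + 4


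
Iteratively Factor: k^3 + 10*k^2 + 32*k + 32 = (k + 4)*(k^2 + 6*k + 8) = (k + 2)*(k + 4)*(k + 4)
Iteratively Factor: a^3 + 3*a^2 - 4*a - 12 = (a - 2)*(a^2 + 5*a + 6) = (a - 2)*(a + 3)*(a + 2)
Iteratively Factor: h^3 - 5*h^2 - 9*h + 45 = (h - 3)*(h^2 - 2*h - 15) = (h - 5)*(h - 3)*(h + 3)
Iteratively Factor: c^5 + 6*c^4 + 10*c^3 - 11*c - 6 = (c + 2)*(c^4 + 4*c^3 + 2*c^2 - 4*c - 3) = (c + 1)*(c + 2)*(c^3 + 3*c^2 - c - 3) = (c + 1)^2*(c + 2)*(c^2 + 2*c - 3) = (c + 1)^2*(c + 2)*(c + 3)*(c - 1)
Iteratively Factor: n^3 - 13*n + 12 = (n + 4)*(n^2 - 4*n + 3) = (n - 1)*(n + 4)*(n - 3)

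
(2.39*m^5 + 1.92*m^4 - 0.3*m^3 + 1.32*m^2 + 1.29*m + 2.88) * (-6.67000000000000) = -15.9413*m^5 - 12.8064*m^4 + 2.001*m^3 - 8.8044*m^2 - 8.6043*m - 19.2096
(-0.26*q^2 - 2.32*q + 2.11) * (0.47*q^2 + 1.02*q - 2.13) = -0.1222*q^4 - 1.3556*q^3 - 0.8209*q^2 + 7.0938*q - 4.4943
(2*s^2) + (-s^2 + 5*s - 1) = s^2 + 5*s - 1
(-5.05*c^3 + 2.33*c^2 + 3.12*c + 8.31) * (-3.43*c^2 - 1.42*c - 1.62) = 17.3215*c^5 - 0.820900000000001*c^4 - 5.8292*c^3 - 36.7083*c^2 - 16.8546*c - 13.4622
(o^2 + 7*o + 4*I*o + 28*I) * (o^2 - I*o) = o^4 + 7*o^3 + 3*I*o^3 + 4*o^2 + 21*I*o^2 + 28*o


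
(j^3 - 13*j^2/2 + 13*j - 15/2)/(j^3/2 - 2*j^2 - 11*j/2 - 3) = (-2*j^3 + 13*j^2 - 26*j + 15)/(-j^3 + 4*j^2 + 11*j + 6)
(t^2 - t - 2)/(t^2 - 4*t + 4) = (t + 1)/(t - 2)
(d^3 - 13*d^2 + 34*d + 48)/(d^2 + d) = d - 14 + 48/d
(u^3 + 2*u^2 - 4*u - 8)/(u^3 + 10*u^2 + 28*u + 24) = (u - 2)/(u + 6)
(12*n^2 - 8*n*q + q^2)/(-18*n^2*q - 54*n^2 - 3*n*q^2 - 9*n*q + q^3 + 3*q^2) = (-2*n + q)/(3*n*q + 9*n + q^2 + 3*q)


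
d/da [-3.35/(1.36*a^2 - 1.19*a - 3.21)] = (9.112*a - 3.9865)/(-1.36*a^2 + 1.19*a + 3.21)^2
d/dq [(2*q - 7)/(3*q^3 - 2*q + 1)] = (6*q^3 - 4*q - (2*q - 7)*(9*q^2 - 2) + 2)/(3*q^3 - 2*q + 1)^2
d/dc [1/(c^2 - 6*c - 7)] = 2*(3 - c)/(-c^2 + 6*c + 7)^2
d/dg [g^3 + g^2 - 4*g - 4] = 3*g^2 + 2*g - 4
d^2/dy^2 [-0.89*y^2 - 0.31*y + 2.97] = -1.78000000000000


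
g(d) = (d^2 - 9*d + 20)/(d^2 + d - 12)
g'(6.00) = 0.07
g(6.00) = 0.07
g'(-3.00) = 10.28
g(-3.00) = -9.33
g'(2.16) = -0.13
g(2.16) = -1.01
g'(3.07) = -58.10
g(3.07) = 3.63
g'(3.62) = -0.57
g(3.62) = 0.11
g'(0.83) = 0.38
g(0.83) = -1.26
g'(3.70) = -0.41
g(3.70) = 0.07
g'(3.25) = -4.38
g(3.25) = 0.72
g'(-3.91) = 1269.84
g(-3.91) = -113.33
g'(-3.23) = 17.34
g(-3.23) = -12.40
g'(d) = (-2*d - 1)*(d^2 - 9*d + 20)/(d^2 + d - 12)^2 + (2*d - 9)/(d^2 + d - 12) = 2*(5*d^2 - 32*d + 44)/(d^4 + 2*d^3 - 23*d^2 - 24*d + 144)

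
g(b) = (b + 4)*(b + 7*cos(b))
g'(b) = b + (1 - 7*sin(b))*(b + 4) + 7*cos(b) = b - (b + 4)*(7*sin(b) - 1) + 7*cos(b)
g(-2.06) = -10.38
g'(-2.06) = 8.58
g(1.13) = 21.12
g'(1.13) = -23.23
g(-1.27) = 2.19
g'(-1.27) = 21.79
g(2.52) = -20.67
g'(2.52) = -23.23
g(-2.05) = -10.29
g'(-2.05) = 8.78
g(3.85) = -11.51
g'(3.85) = 42.14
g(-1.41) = -0.75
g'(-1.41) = 20.20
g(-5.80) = -0.72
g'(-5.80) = 4.45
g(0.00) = 28.00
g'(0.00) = 11.00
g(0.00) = 28.00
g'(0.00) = 11.00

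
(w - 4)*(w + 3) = w^2 - w - 12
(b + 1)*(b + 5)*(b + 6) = b^3 + 12*b^2 + 41*b + 30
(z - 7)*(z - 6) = z^2 - 13*z + 42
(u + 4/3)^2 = u^2 + 8*u/3 + 16/9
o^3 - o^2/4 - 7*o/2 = o*(o - 2)*(o + 7/4)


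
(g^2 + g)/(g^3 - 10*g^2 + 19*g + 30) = g/(g^2 - 11*g + 30)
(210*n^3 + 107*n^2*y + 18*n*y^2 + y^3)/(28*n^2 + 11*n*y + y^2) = (30*n^2 + 11*n*y + y^2)/(4*n + y)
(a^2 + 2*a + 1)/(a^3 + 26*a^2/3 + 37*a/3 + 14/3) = 3*(a + 1)/(3*a^2 + 23*a + 14)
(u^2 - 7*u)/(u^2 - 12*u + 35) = u/(u - 5)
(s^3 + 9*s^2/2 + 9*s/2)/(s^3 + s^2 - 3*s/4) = 2*(s + 3)/(2*s - 1)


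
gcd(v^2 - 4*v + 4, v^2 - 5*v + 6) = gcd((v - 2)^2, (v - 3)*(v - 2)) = v - 2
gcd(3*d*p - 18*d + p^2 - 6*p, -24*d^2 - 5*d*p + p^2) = 3*d + p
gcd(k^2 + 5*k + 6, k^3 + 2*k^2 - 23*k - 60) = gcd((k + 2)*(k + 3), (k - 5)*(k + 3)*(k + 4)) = k + 3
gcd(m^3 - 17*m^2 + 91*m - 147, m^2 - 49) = m - 7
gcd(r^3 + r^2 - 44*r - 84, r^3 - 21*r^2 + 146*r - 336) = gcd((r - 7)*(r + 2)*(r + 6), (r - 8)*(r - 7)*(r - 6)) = r - 7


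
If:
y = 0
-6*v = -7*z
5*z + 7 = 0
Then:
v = -49/30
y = 0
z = -7/5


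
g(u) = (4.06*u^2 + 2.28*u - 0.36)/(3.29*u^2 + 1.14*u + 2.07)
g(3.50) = 1.24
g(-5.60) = 1.16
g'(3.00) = 0.03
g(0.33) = 0.30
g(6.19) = 1.25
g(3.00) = 1.23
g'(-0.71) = -1.17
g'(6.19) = 0.00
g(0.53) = 0.55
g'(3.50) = 0.02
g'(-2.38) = -0.18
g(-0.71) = 0.02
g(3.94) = 1.24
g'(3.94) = 0.01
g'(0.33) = 1.42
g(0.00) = -0.17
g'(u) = (-6.58*u - 1.14)*(4.06*u^2 + 2.28*u - 0.36)/(3.29*u^2 + 1.14*u + 2.07)^2 + (8.12*u + 2.28)/(3.29*u^2 + 1.14*u + 2.07)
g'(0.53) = 1.12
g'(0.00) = 1.20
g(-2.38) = 0.96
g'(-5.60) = -0.02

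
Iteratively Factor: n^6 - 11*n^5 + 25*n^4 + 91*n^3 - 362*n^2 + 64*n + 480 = (n - 2)*(n^5 - 9*n^4 + 7*n^3 + 105*n^2 - 152*n - 240) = (n - 4)*(n - 2)*(n^4 - 5*n^3 - 13*n^2 + 53*n + 60) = (n - 4)*(n - 2)*(n + 1)*(n^3 - 6*n^2 - 7*n + 60) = (n - 5)*(n - 4)*(n - 2)*(n + 1)*(n^2 - n - 12) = (n - 5)*(n - 4)^2*(n - 2)*(n + 1)*(n + 3)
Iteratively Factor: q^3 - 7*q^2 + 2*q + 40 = (q - 4)*(q^2 - 3*q - 10) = (q - 4)*(q + 2)*(q - 5)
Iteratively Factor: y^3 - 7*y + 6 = (y - 1)*(y^2 + y - 6) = (y - 1)*(y + 3)*(y - 2)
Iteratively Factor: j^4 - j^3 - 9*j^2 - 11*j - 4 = (j + 1)*(j^3 - 2*j^2 - 7*j - 4) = (j + 1)^2*(j^2 - 3*j - 4) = (j - 4)*(j + 1)^2*(j + 1)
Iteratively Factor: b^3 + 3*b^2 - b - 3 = (b + 1)*(b^2 + 2*b - 3) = (b - 1)*(b + 1)*(b + 3)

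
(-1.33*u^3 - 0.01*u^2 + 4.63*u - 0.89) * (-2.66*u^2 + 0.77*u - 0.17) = 3.5378*u^5 - 0.9975*u^4 - 12.0974*u^3 + 5.9342*u^2 - 1.4724*u + 0.1513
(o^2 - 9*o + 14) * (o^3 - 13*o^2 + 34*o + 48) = o^5 - 22*o^4 + 165*o^3 - 440*o^2 + 44*o + 672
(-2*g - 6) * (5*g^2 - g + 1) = -10*g^3 - 28*g^2 + 4*g - 6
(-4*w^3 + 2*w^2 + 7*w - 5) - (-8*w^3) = 4*w^3 + 2*w^2 + 7*w - 5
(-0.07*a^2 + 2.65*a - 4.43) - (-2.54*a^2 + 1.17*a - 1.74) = 2.47*a^2 + 1.48*a - 2.69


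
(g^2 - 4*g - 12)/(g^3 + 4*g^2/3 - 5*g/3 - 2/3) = 3*(g - 6)/(3*g^2 - 2*g - 1)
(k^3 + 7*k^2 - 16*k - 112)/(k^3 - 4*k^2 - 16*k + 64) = (k + 7)/(k - 4)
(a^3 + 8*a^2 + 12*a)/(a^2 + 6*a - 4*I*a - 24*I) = a*(a + 2)/(a - 4*I)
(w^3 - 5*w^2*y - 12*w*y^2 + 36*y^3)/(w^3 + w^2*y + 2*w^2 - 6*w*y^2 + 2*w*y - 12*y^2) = (w - 6*y)/(w + 2)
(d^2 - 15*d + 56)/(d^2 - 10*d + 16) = (d - 7)/(d - 2)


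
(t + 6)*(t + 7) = t^2 + 13*t + 42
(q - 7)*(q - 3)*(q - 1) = q^3 - 11*q^2 + 31*q - 21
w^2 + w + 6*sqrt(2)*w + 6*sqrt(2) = (w + 1)*(w + 6*sqrt(2))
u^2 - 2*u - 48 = (u - 8)*(u + 6)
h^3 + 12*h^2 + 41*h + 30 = (h + 1)*(h + 5)*(h + 6)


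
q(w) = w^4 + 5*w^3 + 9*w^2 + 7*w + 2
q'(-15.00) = -10388.00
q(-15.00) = 35672.00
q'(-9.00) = -1856.00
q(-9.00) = 3584.00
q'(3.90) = 542.63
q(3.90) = 694.13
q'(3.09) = 323.86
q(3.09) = 348.25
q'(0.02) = 7.37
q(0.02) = 2.14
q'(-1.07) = 0.01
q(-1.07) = -0.00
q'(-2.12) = -1.86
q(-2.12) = 0.17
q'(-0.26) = 3.26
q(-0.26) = 0.71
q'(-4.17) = -97.27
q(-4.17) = 69.13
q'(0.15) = 10.05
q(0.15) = 3.27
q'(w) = 4*w^3 + 15*w^2 + 18*w + 7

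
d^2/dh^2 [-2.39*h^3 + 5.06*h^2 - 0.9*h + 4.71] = 10.12 - 14.34*h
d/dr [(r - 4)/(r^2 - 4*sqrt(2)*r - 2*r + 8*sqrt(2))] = (r^2 - 4*sqrt(2)*r - 2*r + 2*(r - 4)*(-r + 1 + 2*sqrt(2)) + 8*sqrt(2))/(r^2 - 4*sqrt(2)*r - 2*r + 8*sqrt(2))^2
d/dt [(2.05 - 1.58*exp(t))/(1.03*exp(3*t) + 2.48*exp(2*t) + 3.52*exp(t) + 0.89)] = (3.2548*exp(3*t) - 2.4161*exp(2*t) - 10.168*exp(t) - 8.6222)*exp(t)/(1.0609*exp(6*t) + 5.1088*exp(5*t) + 13.4016*exp(4*t) + 19.2926*exp(3*t) + 16.8048*exp(2*t) + 6.2656*exp(t) + 0.7921)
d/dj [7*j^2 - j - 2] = 14*j - 1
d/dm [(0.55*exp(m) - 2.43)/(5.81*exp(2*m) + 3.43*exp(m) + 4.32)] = (-3.1955*exp(2*m) + 28.2366*exp(m) + 10.7109)*exp(m)/(33.7561*exp(4*m) + 39.8566*exp(3*m) + 61.9633*exp(2*m) + 29.6352*exp(m) + 18.6624)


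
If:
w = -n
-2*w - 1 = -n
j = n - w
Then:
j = 2/3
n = 1/3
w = -1/3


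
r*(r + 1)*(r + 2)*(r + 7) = r^4 + 10*r^3 + 23*r^2 + 14*r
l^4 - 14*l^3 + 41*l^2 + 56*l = l*(l - 8)*(l - 7)*(l + 1)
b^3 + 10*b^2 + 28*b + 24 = (b + 2)^2*(b + 6)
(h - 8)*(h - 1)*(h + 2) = h^3 - 7*h^2 - 10*h + 16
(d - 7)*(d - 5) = d^2 - 12*d + 35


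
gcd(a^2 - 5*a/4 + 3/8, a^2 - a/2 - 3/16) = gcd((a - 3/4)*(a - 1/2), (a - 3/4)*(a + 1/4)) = a - 3/4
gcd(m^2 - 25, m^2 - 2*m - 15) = m - 5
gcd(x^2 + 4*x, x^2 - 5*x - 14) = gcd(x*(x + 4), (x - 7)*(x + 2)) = 1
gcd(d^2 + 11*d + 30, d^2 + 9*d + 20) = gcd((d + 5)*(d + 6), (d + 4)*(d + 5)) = d + 5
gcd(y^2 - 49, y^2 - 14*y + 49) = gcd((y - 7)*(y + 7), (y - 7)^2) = y - 7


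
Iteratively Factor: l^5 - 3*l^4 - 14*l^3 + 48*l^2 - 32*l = (l - 4)*(l^4 + l^3 - 10*l^2 + 8*l) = (l - 4)*(l + 4)*(l^3 - 3*l^2 + 2*l) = (l - 4)*(l - 2)*(l + 4)*(l^2 - l) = l*(l - 4)*(l - 2)*(l + 4)*(l - 1)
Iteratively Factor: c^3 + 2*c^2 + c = (c)*(c^2 + 2*c + 1) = c*(c + 1)*(c + 1)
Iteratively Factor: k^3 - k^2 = (k)*(k^2 - k) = k*(k - 1)*(k)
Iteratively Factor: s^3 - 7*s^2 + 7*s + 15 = (s - 3)*(s^2 - 4*s - 5) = (s - 3)*(s + 1)*(s - 5)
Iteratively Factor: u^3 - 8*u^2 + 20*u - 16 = (u - 2)*(u^2 - 6*u + 8) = (u - 2)^2*(u - 4)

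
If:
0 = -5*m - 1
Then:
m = -1/5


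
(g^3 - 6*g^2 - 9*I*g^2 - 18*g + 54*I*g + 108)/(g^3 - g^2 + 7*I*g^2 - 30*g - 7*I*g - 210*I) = (g^2 - 9*I*g - 18)/(g^2 + g*(5 + 7*I) + 35*I)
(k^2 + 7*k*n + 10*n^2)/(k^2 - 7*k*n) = (k^2 + 7*k*n + 10*n^2)/(k*(k - 7*n))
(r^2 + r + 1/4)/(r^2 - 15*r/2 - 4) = (r + 1/2)/(r - 8)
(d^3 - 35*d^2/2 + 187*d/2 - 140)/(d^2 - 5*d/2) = d - 15 + 56/d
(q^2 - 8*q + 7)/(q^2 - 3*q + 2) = (q - 7)/(q - 2)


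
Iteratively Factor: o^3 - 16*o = (o)*(o^2 - 16) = o*(o + 4)*(o - 4)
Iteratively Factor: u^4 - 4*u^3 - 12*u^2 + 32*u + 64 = (u - 4)*(u^3 - 12*u - 16) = (u - 4)*(u + 2)*(u^2 - 2*u - 8) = (u - 4)*(u + 2)^2*(u - 4)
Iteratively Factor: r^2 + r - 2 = (r - 1)*(r + 2)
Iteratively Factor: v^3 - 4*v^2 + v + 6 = (v - 3)*(v^2 - v - 2) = (v - 3)*(v + 1)*(v - 2)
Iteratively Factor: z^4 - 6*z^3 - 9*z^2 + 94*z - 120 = (z + 4)*(z^3 - 10*z^2 + 31*z - 30) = (z - 2)*(z + 4)*(z^2 - 8*z + 15) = (z - 5)*(z - 2)*(z + 4)*(z - 3)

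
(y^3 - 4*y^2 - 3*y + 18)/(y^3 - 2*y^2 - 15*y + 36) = (y + 2)/(y + 4)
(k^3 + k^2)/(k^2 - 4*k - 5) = k^2/(k - 5)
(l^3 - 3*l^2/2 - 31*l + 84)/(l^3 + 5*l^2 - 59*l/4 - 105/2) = 2*(l - 4)/(2*l + 5)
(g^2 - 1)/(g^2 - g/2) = 2*(g^2 - 1)/(g*(2*g - 1))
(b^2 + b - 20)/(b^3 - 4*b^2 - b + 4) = (b + 5)/(b^2 - 1)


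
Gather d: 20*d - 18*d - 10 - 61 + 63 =2*d - 8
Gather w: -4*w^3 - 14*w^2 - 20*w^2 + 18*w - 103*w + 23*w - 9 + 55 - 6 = -4*w^3 - 34*w^2 - 62*w + 40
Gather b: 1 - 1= 0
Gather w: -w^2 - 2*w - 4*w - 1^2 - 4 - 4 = -w^2 - 6*w - 9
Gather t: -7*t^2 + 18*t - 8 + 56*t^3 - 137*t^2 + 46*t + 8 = 56*t^3 - 144*t^2 + 64*t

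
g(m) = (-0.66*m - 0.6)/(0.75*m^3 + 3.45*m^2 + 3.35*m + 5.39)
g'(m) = (-0.66*m - 0.6)*(-2.25*m^2 - 6.9*m - 3.35)/(0.75*m^3 + 3.45*m^2 + 3.35*m + 5.39)^2 - 0.66/(0.75*m^3 + 3.45*m^2 + 3.35*m + 5.39) = (0.99*m^3 + 3.627*m^2 + 4.14*m - 1.5474)/(0.5625*m^6 + 5.175*m^5 + 16.9275*m^4 + 31.2*m^3 + 48.4135*m^2 + 36.113*m + 29.0521)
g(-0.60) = -0.05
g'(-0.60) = -0.15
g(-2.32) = 0.14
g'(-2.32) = -0.09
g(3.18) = -0.04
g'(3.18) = 0.01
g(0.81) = -0.11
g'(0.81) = 0.04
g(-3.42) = 0.39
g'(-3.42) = -0.70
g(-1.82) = 0.10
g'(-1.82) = -0.08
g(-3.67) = 0.73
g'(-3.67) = -2.71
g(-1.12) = 0.03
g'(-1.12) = -0.13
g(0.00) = -0.11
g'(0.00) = -0.05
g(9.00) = -0.01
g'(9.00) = 0.00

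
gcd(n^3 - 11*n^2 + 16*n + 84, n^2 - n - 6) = n + 2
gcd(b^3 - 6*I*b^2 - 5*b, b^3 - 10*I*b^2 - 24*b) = b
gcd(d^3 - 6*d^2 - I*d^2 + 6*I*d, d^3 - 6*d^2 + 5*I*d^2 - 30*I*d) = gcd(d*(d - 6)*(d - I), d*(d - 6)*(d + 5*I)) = d^2 - 6*d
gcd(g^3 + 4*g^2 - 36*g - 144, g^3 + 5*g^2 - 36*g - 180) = g^2 - 36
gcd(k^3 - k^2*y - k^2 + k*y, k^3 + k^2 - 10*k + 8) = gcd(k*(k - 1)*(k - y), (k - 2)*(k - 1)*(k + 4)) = k - 1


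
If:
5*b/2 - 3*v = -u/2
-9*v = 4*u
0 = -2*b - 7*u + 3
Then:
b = -33/83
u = 45/83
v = -20/83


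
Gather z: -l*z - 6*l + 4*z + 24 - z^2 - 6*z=-6*l - z^2 + z*(-l - 2) + 24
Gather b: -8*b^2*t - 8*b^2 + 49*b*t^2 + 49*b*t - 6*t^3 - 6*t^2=b^2*(-8*t - 8) + b*(49*t^2 + 49*t) - 6*t^3 - 6*t^2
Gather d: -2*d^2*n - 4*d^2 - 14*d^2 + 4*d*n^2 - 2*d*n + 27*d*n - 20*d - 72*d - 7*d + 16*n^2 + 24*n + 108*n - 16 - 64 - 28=d^2*(-2*n - 18) + d*(4*n^2 + 25*n - 99) + 16*n^2 + 132*n - 108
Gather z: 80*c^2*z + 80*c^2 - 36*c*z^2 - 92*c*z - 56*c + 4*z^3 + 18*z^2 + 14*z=80*c^2 - 56*c + 4*z^3 + z^2*(18 - 36*c) + z*(80*c^2 - 92*c + 14)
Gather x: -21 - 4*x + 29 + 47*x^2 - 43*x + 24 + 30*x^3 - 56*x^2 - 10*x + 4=30*x^3 - 9*x^2 - 57*x + 36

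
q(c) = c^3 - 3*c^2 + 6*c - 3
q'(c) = 3*c^2 - 6*c + 6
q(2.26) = 6.78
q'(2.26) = 7.76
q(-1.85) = -30.70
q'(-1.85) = 27.37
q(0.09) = -2.48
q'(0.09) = 5.48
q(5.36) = 96.96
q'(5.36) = 60.03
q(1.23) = 1.70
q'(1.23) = 3.16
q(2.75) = 11.61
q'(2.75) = 12.19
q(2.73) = 11.37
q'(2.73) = 11.98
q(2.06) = 5.37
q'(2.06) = 6.37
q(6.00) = 141.00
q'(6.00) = 78.00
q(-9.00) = -1029.00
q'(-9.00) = 303.00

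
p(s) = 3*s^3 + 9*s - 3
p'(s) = 9*s^2 + 9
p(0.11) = -2.01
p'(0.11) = 9.11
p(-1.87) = -39.45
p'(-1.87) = 40.47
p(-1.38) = -23.30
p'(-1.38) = 26.14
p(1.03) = 9.55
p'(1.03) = 18.55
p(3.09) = 113.32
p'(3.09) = 94.93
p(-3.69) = -186.94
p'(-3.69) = 131.54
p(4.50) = 310.88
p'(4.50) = 191.25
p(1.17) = 12.33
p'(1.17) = 21.32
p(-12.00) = -5295.00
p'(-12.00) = 1305.00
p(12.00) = 5289.00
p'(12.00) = 1305.00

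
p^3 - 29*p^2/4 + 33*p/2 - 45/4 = (p - 3)^2*(p - 5/4)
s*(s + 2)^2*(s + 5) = s^4 + 9*s^3 + 24*s^2 + 20*s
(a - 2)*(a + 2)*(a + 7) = a^3 + 7*a^2 - 4*a - 28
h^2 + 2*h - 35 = (h - 5)*(h + 7)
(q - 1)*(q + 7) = q^2 + 6*q - 7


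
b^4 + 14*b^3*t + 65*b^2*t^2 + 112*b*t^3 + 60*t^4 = (b + t)*(b + 2*t)*(b + 5*t)*(b + 6*t)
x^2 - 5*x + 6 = (x - 3)*(x - 2)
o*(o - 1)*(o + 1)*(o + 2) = o^4 + 2*o^3 - o^2 - 2*o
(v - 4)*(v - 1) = v^2 - 5*v + 4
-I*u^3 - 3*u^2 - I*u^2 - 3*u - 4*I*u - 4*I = (u - 4*I)*(u + I)*(-I*u - I)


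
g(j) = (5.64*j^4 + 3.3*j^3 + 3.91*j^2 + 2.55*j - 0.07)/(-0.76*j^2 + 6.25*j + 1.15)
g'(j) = (1.52*j - 6.25)*(5.64*j^4 + 3.3*j^3 + 3.91*j^2 + 2.55*j - 0.07)/(-0.76*j^2 + 6.25*j + 1.15)^2 + (22.56*j^3 + 9.9*j^2 + 7.82*j + 2.55)/(-0.76*j^2 + 6.25*j + 1.15) = (-8.5728*j^5 + 103.242*j^4 + 67.194*j^3 + 37.7605*j^2 + 8.8866*j + 3.37)/(0.5776*j^4 - 9.5*j^3 + 37.3145*j^2 + 14.375*j + 1.3225)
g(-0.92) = -0.45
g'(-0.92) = 1.98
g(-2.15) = -6.34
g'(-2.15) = 8.37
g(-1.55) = -2.47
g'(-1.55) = 4.68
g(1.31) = 4.23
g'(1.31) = 7.78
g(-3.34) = -21.77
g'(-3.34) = 17.98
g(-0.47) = 0.24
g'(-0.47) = 1.52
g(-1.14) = -0.97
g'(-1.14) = 2.76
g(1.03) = 2.46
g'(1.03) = 5.05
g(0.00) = -0.06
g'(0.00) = 2.55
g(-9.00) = -299.09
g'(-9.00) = 83.59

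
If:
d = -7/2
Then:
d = -7/2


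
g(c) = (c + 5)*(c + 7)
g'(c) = 2*c + 12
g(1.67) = 57.83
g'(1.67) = 15.34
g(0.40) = 39.96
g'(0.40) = 12.80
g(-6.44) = -0.81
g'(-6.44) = -0.88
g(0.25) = 38.06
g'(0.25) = 12.50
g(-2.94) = 8.36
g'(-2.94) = 6.12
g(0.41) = 40.09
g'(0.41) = 12.82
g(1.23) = 51.27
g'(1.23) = 14.46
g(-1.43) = 19.88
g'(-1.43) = 9.14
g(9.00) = 224.00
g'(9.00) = 30.00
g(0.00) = 35.00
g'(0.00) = 12.00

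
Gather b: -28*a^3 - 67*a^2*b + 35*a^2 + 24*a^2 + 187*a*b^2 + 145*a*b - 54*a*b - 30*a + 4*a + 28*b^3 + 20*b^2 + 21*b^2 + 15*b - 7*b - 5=-28*a^3 + 59*a^2 - 26*a + 28*b^3 + b^2*(187*a + 41) + b*(-67*a^2 + 91*a + 8) - 5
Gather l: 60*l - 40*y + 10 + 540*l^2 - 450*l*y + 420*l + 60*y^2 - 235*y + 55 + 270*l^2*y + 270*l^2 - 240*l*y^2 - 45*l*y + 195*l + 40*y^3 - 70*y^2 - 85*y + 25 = l^2*(270*y + 810) + l*(-240*y^2 - 495*y + 675) + 40*y^3 - 10*y^2 - 360*y + 90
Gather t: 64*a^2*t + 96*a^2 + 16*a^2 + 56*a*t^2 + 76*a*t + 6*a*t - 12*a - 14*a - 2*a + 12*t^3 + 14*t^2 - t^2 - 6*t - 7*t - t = 112*a^2 - 28*a + 12*t^3 + t^2*(56*a + 13) + t*(64*a^2 + 82*a - 14)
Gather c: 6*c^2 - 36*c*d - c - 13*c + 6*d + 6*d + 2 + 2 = 6*c^2 + c*(-36*d - 14) + 12*d + 4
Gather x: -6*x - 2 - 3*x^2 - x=-3*x^2 - 7*x - 2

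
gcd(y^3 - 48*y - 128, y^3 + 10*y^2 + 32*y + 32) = y^2 + 8*y + 16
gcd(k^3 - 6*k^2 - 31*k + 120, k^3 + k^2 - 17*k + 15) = k^2 + 2*k - 15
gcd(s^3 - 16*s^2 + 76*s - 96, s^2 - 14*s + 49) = 1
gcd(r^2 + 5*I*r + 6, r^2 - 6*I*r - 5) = r - I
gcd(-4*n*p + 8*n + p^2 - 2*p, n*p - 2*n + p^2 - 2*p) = p - 2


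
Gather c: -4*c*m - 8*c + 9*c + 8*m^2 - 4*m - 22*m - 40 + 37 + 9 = c*(1 - 4*m) + 8*m^2 - 26*m + 6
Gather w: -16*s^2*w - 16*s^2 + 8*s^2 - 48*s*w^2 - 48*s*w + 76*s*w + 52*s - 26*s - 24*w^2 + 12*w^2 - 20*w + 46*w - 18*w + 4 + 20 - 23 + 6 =-8*s^2 + 26*s + w^2*(-48*s - 12) + w*(-16*s^2 + 28*s + 8) + 7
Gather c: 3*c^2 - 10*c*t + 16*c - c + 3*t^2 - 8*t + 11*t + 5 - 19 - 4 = 3*c^2 + c*(15 - 10*t) + 3*t^2 + 3*t - 18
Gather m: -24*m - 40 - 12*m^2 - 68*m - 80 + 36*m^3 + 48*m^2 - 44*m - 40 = 36*m^3 + 36*m^2 - 136*m - 160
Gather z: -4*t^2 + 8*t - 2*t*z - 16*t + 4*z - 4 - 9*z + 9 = -4*t^2 - 8*t + z*(-2*t - 5) + 5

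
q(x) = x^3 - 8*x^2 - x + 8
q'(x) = 3*x^2 - 16*x - 1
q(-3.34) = -115.16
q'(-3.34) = 85.91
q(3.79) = -56.26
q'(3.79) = -18.55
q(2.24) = -23.14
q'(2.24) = -21.79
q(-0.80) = 3.17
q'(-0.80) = 13.72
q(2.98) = -39.56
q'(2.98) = -22.04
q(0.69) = 3.83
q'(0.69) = -10.61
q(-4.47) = -236.69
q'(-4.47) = 130.46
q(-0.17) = 7.93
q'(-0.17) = 1.81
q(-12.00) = -2860.00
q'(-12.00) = 623.00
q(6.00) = -70.00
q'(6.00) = 11.00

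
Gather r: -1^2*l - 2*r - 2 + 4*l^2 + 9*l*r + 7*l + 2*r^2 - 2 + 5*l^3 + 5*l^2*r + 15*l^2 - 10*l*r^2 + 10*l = 5*l^3 + 19*l^2 + 16*l + r^2*(2 - 10*l) + r*(5*l^2 + 9*l - 2) - 4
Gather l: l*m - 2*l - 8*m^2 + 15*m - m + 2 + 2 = l*(m - 2) - 8*m^2 + 14*m + 4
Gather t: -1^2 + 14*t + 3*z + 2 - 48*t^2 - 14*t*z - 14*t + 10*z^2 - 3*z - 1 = -48*t^2 - 14*t*z + 10*z^2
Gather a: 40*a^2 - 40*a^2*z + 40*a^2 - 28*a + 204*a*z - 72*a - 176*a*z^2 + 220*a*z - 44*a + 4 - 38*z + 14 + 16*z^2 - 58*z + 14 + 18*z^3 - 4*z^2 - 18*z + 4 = a^2*(80 - 40*z) + a*(-176*z^2 + 424*z - 144) + 18*z^3 + 12*z^2 - 114*z + 36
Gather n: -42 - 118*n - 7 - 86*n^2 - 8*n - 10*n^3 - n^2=-10*n^3 - 87*n^2 - 126*n - 49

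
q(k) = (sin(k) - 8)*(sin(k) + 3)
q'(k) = (sin(k) - 8)*cos(k) + (sin(k) + 3)*cos(k) = (2*sin(k) - 5)*cos(k)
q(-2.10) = -18.94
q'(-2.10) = 3.40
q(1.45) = -27.98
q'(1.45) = -0.36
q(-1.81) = -18.20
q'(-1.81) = 1.65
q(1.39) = -27.95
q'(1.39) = -0.55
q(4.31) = -18.55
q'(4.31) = 2.68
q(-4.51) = -27.94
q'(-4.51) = 0.61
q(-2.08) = -18.87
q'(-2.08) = 3.29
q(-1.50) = -18.02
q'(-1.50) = -0.49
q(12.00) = -21.03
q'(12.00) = -5.12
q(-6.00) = -25.32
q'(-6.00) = -4.26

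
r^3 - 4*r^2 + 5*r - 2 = (r - 2)*(r - 1)^2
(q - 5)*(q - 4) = q^2 - 9*q + 20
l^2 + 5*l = l*(l + 5)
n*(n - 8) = n^2 - 8*n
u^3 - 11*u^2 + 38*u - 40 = (u - 5)*(u - 4)*(u - 2)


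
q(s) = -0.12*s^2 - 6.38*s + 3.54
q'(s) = -0.24*s - 6.38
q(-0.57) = 7.14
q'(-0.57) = -6.24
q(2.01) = -9.77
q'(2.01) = -6.86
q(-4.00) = 27.14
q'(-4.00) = -5.42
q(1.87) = -8.81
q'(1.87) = -6.83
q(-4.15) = 27.95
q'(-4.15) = -5.38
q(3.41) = -19.61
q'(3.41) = -7.20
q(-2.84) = 20.69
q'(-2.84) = -5.70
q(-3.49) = 24.34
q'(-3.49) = -5.54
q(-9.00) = 51.24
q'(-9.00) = -4.22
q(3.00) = -16.68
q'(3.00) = -7.10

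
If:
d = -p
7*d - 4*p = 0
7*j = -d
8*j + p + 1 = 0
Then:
No Solution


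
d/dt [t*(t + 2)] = 2*t + 2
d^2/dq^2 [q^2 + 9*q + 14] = 2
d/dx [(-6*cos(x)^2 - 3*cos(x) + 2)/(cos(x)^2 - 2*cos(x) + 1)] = (1 - 15*cos(x))*sin(x)/(cos(x) - 1)^3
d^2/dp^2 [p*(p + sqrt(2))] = 2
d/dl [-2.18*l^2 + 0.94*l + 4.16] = 0.94 - 4.36*l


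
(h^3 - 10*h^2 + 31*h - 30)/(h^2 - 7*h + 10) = h - 3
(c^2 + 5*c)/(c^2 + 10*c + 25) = c/(c + 5)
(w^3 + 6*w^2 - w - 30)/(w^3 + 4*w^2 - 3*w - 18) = (w + 5)/(w + 3)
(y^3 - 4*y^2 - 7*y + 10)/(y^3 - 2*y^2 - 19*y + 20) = (y + 2)/(y + 4)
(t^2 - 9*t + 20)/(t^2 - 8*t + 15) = (t - 4)/(t - 3)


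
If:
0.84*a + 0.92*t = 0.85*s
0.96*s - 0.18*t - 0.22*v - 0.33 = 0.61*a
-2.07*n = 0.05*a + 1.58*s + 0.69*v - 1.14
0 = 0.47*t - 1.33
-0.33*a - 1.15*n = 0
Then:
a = -4.95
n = 1.42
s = -1.83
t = 2.83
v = 1.93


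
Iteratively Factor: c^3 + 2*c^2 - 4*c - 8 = (c + 2)*(c^2 - 4) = (c - 2)*(c + 2)*(c + 2)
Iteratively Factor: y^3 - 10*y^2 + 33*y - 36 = (y - 4)*(y^2 - 6*y + 9) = (y - 4)*(y - 3)*(y - 3)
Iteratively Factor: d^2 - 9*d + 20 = (d - 4)*(d - 5)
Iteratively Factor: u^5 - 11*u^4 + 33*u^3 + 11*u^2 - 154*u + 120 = (u + 2)*(u^4 - 13*u^3 + 59*u^2 - 107*u + 60) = (u - 5)*(u + 2)*(u^3 - 8*u^2 + 19*u - 12) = (u - 5)*(u - 3)*(u + 2)*(u^2 - 5*u + 4) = (u - 5)*(u - 4)*(u - 3)*(u + 2)*(u - 1)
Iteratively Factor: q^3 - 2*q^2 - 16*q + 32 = (q - 4)*(q^2 + 2*q - 8) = (q - 4)*(q + 4)*(q - 2)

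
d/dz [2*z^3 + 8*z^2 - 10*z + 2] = 6*z^2 + 16*z - 10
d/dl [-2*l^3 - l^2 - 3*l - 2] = -6*l^2 - 2*l - 3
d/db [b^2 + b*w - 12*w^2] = 2*b + w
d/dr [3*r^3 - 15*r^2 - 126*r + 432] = 9*r^2 - 30*r - 126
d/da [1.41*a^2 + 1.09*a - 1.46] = 2.82*a + 1.09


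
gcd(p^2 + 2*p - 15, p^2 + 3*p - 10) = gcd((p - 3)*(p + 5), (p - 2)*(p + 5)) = p + 5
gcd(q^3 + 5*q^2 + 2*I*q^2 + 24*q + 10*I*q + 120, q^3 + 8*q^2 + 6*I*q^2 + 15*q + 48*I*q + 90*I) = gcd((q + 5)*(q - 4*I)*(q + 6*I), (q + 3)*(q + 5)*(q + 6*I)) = q^2 + q*(5 + 6*I) + 30*I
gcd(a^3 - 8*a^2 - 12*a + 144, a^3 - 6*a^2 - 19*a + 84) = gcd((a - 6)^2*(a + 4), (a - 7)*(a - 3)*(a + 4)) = a + 4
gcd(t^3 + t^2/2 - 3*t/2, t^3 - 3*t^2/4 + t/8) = t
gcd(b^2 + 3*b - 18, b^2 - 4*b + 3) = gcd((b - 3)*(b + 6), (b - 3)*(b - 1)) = b - 3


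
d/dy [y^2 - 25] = 2*y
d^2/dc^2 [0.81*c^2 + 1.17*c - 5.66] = 1.62000000000000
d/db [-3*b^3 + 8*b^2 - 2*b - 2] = -9*b^2 + 16*b - 2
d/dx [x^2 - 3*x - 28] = 2*x - 3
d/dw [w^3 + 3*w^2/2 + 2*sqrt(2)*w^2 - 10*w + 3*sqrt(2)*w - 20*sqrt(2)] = 3*w^2 + 3*w + 4*sqrt(2)*w - 10 + 3*sqrt(2)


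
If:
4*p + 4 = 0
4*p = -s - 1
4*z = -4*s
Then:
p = -1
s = 3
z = -3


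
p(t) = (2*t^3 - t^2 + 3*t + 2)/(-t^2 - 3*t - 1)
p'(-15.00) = -1.86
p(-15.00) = 38.77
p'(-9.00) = -1.46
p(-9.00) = 28.44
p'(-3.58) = 21.51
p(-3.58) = 36.84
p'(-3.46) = 28.69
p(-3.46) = 39.82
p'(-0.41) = 342.03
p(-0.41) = 7.50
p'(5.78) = -1.68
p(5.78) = -7.19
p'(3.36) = -1.37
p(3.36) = -3.43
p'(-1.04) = 7.34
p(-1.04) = -4.29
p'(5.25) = -1.64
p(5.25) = -6.31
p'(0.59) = 0.39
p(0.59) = -1.23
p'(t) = (2*t + 3)*(2*t^3 - t^2 + 3*t + 2)/(-t^2 - 3*t - 1)^2 + (6*t^2 - 2*t + 3)/(-t^2 - 3*t - 1)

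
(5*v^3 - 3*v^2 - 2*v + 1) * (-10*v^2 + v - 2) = -50*v^5 + 35*v^4 + 7*v^3 - 6*v^2 + 5*v - 2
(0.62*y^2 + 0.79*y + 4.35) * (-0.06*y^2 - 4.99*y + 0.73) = -0.0372*y^4 - 3.1412*y^3 - 3.7505*y^2 - 21.1298*y + 3.1755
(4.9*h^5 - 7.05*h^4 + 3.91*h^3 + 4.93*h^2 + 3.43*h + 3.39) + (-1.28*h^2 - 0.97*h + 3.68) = 4.9*h^5 - 7.05*h^4 + 3.91*h^3 + 3.65*h^2 + 2.46*h + 7.07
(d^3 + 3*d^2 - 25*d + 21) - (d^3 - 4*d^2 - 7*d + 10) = 7*d^2 - 18*d + 11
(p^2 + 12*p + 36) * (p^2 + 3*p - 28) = p^4 + 15*p^3 + 44*p^2 - 228*p - 1008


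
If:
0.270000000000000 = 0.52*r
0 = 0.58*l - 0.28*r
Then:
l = 0.25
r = 0.52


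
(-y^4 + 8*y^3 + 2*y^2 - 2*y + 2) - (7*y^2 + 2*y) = -y^4 + 8*y^3 - 5*y^2 - 4*y + 2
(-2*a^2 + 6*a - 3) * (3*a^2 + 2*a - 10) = -6*a^4 + 14*a^3 + 23*a^2 - 66*a + 30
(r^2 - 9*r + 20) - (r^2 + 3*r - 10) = 30 - 12*r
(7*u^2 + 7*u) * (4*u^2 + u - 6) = 28*u^4 + 35*u^3 - 35*u^2 - 42*u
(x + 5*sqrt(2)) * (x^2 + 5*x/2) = x^3 + 5*x^2/2 + 5*sqrt(2)*x^2 + 25*sqrt(2)*x/2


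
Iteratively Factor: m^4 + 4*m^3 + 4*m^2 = (m + 2)*(m^3 + 2*m^2) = m*(m + 2)*(m^2 + 2*m) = m*(m + 2)^2*(m)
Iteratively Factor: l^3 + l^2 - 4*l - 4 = (l + 2)*(l^2 - l - 2) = (l - 2)*(l + 2)*(l + 1)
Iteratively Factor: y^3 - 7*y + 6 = (y + 3)*(y^2 - 3*y + 2) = (y - 2)*(y + 3)*(y - 1)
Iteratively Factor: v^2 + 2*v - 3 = (v - 1)*(v + 3)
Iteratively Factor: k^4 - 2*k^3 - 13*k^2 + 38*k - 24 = (k - 2)*(k^3 - 13*k + 12) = (k - 2)*(k - 1)*(k^2 + k - 12) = (k - 2)*(k - 1)*(k + 4)*(k - 3)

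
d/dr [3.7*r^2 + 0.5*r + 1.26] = 7.4*r + 0.5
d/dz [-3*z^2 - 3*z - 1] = -6*z - 3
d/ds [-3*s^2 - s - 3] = -6*s - 1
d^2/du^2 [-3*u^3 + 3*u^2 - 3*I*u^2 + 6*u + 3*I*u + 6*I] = -18*u + 6 - 6*I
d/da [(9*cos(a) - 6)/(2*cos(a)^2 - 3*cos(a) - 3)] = 3*(6*cos(a)^2 - 8*cos(a) + 15)*sin(a)/(3*cos(a) - cos(2*a) + 2)^2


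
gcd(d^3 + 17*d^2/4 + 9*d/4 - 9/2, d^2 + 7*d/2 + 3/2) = d + 3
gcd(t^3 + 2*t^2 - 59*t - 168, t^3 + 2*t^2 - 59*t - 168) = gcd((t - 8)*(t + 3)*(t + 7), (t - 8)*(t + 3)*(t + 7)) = t^3 + 2*t^2 - 59*t - 168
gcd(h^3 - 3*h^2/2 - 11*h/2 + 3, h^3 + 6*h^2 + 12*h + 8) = h + 2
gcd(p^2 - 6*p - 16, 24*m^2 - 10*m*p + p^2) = 1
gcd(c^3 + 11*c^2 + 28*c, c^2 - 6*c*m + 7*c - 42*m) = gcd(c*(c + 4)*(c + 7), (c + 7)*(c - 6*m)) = c + 7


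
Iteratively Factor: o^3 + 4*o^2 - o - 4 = (o - 1)*(o^2 + 5*o + 4) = (o - 1)*(o + 1)*(o + 4)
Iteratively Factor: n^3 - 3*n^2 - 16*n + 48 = (n - 3)*(n^2 - 16) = (n - 3)*(n + 4)*(n - 4)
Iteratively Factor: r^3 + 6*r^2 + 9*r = (r)*(r^2 + 6*r + 9) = r*(r + 3)*(r + 3)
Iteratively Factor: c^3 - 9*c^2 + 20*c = (c - 4)*(c^2 - 5*c) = (c - 5)*(c - 4)*(c)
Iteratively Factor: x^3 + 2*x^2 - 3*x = (x)*(x^2 + 2*x - 3) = x*(x + 3)*(x - 1)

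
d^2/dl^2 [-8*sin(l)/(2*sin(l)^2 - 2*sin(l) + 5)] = 8*(4*sin(l)^5 + 4*sin(l)^4 - 68*sin(l)^3 + 10*sin(l)^2 + 85*sin(l) - 20)/(-2*sin(l) - cos(2*l) + 6)^3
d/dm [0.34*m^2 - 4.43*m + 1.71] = 0.68*m - 4.43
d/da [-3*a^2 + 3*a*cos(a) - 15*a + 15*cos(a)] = -3*a*sin(a) - 6*a - 15*sin(a) + 3*cos(a) - 15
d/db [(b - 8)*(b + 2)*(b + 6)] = 3*b^2 - 52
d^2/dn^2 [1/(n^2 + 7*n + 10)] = 2*(-n^2 - 7*n + (2*n + 7)^2 - 10)/(n^2 + 7*n + 10)^3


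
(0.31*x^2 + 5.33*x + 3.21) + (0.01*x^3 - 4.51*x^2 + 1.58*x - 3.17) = 0.01*x^3 - 4.2*x^2 + 6.91*x + 0.04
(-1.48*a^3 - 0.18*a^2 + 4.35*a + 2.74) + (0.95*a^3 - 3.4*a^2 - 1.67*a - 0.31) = -0.53*a^3 - 3.58*a^2 + 2.68*a + 2.43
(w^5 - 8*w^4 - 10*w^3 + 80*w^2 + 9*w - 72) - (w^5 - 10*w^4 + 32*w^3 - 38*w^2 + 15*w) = 2*w^4 - 42*w^3 + 118*w^2 - 6*w - 72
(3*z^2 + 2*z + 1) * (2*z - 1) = 6*z^3 + z^2 - 1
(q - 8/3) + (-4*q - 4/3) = -3*q - 4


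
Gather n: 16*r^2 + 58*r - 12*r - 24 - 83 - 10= 16*r^2 + 46*r - 117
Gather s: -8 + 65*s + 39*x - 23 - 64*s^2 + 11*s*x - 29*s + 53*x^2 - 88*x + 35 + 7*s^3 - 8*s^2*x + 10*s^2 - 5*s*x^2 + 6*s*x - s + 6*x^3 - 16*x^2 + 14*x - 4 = 7*s^3 + s^2*(-8*x - 54) + s*(-5*x^2 + 17*x + 35) + 6*x^3 + 37*x^2 - 35*x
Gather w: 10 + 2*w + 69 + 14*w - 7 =16*w + 72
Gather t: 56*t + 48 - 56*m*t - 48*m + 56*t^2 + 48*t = -48*m + 56*t^2 + t*(104 - 56*m) + 48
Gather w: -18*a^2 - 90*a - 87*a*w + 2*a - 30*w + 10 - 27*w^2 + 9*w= -18*a^2 - 88*a - 27*w^2 + w*(-87*a - 21) + 10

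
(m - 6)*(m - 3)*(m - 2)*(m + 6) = m^4 - 5*m^3 - 30*m^2 + 180*m - 216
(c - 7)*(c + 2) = c^2 - 5*c - 14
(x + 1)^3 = x^3 + 3*x^2 + 3*x + 1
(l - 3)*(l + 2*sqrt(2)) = l^2 - 3*l + 2*sqrt(2)*l - 6*sqrt(2)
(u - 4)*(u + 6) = u^2 + 2*u - 24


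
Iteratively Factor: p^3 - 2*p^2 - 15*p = (p)*(p^2 - 2*p - 15) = p*(p + 3)*(p - 5)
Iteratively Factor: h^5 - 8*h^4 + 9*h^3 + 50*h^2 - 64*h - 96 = (h - 4)*(h^4 - 4*h^3 - 7*h^2 + 22*h + 24) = (h - 4)*(h + 1)*(h^3 - 5*h^2 - 2*h + 24) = (h - 4)*(h - 3)*(h + 1)*(h^2 - 2*h - 8) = (h - 4)*(h - 3)*(h + 1)*(h + 2)*(h - 4)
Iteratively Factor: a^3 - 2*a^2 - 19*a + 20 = (a + 4)*(a^2 - 6*a + 5) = (a - 5)*(a + 4)*(a - 1)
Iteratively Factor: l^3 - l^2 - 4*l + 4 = (l - 1)*(l^2 - 4) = (l - 1)*(l + 2)*(l - 2)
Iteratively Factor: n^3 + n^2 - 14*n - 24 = (n + 3)*(n^2 - 2*n - 8) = (n + 2)*(n + 3)*(n - 4)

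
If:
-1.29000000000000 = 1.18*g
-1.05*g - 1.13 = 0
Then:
No Solution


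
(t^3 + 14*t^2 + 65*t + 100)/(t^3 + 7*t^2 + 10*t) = (t^2 + 9*t + 20)/(t*(t + 2))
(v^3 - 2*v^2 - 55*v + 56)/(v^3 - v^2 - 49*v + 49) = (v - 8)/(v - 7)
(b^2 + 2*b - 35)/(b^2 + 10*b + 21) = (b - 5)/(b + 3)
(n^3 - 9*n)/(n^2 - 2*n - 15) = n*(n - 3)/(n - 5)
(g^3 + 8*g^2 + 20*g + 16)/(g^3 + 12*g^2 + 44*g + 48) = (g + 2)/(g + 6)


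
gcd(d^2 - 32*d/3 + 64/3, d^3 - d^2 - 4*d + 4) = 1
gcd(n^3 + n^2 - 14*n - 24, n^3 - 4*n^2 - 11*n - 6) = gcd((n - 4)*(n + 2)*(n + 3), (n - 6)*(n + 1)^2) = 1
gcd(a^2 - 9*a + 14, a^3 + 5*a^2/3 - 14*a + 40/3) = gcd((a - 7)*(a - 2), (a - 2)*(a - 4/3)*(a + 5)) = a - 2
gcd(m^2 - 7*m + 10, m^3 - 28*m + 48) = m - 2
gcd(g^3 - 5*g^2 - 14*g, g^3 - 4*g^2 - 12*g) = g^2 + 2*g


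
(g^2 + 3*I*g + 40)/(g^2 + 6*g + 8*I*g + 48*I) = (g - 5*I)/(g + 6)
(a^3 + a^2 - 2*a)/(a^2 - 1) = a*(a + 2)/(a + 1)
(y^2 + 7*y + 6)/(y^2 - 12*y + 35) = (y^2 + 7*y + 6)/(y^2 - 12*y + 35)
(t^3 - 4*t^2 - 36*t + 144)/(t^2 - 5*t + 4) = (t^2 - 36)/(t - 1)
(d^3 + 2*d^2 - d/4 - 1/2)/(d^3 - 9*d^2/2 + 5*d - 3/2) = (d^2 + 5*d/2 + 1)/(d^2 - 4*d + 3)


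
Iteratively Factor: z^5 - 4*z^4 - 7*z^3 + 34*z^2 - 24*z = (z - 1)*(z^4 - 3*z^3 - 10*z^2 + 24*z) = (z - 2)*(z - 1)*(z^3 - z^2 - 12*z) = z*(z - 2)*(z - 1)*(z^2 - z - 12) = z*(z - 2)*(z - 1)*(z + 3)*(z - 4)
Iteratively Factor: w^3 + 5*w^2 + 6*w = (w + 3)*(w^2 + 2*w) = w*(w + 3)*(w + 2)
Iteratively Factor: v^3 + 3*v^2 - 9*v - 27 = (v - 3)*(v^2 + 6*v + 9) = (v - 3)*(v + 3)*(v + 3)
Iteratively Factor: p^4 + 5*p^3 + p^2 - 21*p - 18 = (p + 1)*(p^3 + 4*p^2 - 3*p - 18) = (p + 1)*(p + 3)*(p^2 + p - 6) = (p + 1)*(p + 3)^2*(p - 2)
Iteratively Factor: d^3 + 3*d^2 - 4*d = (d + 4)*(d^2 - d) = d*(d + 4)*(d - 1)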